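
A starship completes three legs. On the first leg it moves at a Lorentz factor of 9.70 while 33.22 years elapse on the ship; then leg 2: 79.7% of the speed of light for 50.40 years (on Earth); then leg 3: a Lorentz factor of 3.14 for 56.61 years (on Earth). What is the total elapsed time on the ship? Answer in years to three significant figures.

Leg 1: 33.22 years is already measured on the ship.
Leg 2: β = 0.797; γ = 1/√(1 − 0.797²) = 1/√0.3648 = 1.656; τ_2 = 50.40/1.656 = 30.44 years.
Leg 3: γ = 3.14; τ_3 = 56.61/3.140 = 18.03 years.
Total: 33.22 + 30.44 + 18.03 years.

τ = 81.7 years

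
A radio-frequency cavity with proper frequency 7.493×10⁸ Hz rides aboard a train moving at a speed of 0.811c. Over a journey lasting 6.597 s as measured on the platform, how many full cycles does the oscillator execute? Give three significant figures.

γ = 1/√(1 − 0.811²) = 1/√0.3423 = 1.709
The oscillator's own cycle count is N = f × τ where τ is the proper time on the train. τ = Δt/γ = 6.597/1.709 = 3.860 s = 3.860×10⁰ s.
N = 7.493×10⁸ × 3.860×10⁰ = 2.892×10⁹.

N = 2.89×10⁹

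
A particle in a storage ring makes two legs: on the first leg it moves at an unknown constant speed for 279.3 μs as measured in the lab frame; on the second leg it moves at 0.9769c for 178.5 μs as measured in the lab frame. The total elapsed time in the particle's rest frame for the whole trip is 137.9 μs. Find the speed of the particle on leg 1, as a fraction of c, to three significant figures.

β = 0.934

Leg 1: speed unknown; τ_1 = 279.3/γ_1.
Leg 2: γ = 1/√(1 − 0.9769²) = 1/√0.04567 = 4.680; τ_2 = 178.5/4.680 = 38.14 μs.
Total proper time: τ_1 + 38.14 = 137.9, so τ_1 = 137.9 − 38.14 = 99.76 μs.
γ_1 = 279.3/99.76 = 2.800; β = √(1 − 1/γ²) = √0.8724.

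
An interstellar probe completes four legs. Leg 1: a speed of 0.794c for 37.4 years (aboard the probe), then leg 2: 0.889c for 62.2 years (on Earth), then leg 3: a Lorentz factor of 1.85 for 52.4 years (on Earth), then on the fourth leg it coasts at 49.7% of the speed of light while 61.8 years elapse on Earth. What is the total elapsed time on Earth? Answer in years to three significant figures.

Δt = 238 years

Leg 1: γ = 1/√(1 − 0.794²) = 1/√0.3696 = 1.645; Δt_1 = 1.645 × 37.4 = 61.52 years.
Leg 2: 62.2 years is already measured on Earth.
Leg 3: 52.4 years is already measured on Earth.
Leg 4: 61.8 years is already measured on Earth.
Total: 61.52 + 62.20 + 52.40 + 61.80 years.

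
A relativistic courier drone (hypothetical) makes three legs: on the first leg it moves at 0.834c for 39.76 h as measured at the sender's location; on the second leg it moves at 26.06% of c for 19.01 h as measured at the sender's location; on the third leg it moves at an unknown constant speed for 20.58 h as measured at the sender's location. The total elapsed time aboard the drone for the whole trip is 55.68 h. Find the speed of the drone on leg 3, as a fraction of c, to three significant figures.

β = 0.664

Leg 1: γ = 1/√(1 − 0.834²) = 1/√0.3044 = 1.812; τ_1 = 39.76/1.812 = 21.94 h.
Leg 2: β = 0.2606; γ = 1/√(1 − 0.2606²) = 1/√0.9321 = 1.036; τ_2 = 19.01/1.036 = 18.35 h.
Leg 3: speed unknown; τ_3 = 20.58/γ_3.
Total proper time: 21.94 + 18.35 + τ_3 = 55.68, so τ_3 = 55.68 − 40.29 = 15.39 h.
γ_3 = 20.58/15.39 = 1.337; β = √(1 − 1/γ²) = √0.4409.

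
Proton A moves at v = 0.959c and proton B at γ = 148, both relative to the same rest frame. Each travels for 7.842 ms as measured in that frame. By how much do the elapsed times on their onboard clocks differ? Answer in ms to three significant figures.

A: γ = 1/√(1 − 0.959²) = 1/√0.08032 = 3.529; τ_A = 7.842/3.529 = 2.222 ms.
B: γ = 148; τ_B = 7.842/148.0 = 0.05299 ms.

|τ_A − τ_B| = 2.17 ms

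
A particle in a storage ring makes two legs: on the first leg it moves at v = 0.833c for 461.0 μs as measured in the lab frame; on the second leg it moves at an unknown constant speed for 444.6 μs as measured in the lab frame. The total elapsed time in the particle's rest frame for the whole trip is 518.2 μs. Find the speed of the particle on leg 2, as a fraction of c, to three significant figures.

Leg 1: γ = 1/√(1 − 0.833²) = 1/√0.3061 = 1.807; τ_1 = 461.0/1.807 = 255.1 μs.
Leg 2: speed unknown; τ_2 = 444.6/γ_2.
Total proper time: 255.1 + τ_2 = 518.2, so τ_2 = 518.2 − 255.1 = 263.1 μs.
γ_2 = 444.6/263.1 = 1.690; β = √(1 − 1/γ²) = √0.6497.

β = 0.806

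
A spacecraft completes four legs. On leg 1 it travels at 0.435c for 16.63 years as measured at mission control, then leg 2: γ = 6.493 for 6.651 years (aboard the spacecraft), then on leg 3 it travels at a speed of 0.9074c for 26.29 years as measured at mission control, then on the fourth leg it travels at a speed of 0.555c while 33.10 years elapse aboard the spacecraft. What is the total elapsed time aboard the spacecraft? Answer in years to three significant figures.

Leg 1: γ = 1/√(1 − 0.435²) = 1/√0.8108 = 1.111; τ_1 = 16.63/1.111 = 14.97 years.
Leg 2: 6.651 years is already measured aboard the spacecraft.
Leg 3: γ = 1/√(1 − 0.9074²) = 1/√0.1766 = 2.379; τ_3 = 26.29/2.379 = 11.05 years.
Leg 4: 33.10 years is already measured aboard the spacecraft.
Total: 14.97 + 6.651 + 11.05 + 33.10 years.

τ = 65.8 years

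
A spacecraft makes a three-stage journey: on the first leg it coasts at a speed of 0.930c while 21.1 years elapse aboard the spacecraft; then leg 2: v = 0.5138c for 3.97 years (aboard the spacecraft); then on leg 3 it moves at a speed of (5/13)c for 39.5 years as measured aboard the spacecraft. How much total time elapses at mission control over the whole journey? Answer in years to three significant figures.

Δt = 105 years

Leg 1: γ = 1/√(1 − 0.930²) = 1/√0.1351 = 2.721; Δt_1 = 2.721 × 21.1 = 57.41 years.
Leg 2: γ = 1/√(1 − 0.5138²) = 1/√0.7360 = 1.166; Δt_2 = 1.166 × 3.97 = 4.628 years.
Leg 3: γ = 1/√(1 − (5/13)²) = 13/12 ≈ 1.083; Δt_3 = 1.083 × 39.5 = 42.79 years.
Total: 57.41 + 4.628 + 42.79 years.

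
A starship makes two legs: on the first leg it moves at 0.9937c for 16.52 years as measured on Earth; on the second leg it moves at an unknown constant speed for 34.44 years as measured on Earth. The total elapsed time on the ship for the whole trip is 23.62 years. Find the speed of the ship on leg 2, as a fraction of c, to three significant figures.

β = 0.775

Leg 1: γ = 1/√(1 − 0.9937²) = 1/√0.01256 = 8.923; τ_1 = 16.52/8.923 = 1.851 years.
Leg 2: speed unknown; τ_2 = 34.44/γ_2.
Total proper time: 1.851 + τ_2 = 23.62, so τ_2 = 23.62 − 1.851 = 21.77 years.
γ_2 = 34.44/21.77 = 1.582; β = √(1 − 1/γ²) = √0.6005.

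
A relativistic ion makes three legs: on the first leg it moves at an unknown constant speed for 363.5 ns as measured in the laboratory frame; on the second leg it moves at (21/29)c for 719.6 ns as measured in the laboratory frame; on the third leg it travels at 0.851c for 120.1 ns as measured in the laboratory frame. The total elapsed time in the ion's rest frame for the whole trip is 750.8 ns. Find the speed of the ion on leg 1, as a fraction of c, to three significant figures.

β = 0.850

Leg 1: speed unknown; τ_1 = 363.5/γ_1.
Leg 2: γ = 1/√(1 − (21/29)²) = 29/20 = 1.450; τ_2 = 719.6/1.450 = 496.3 ns.
Leg 3: γ = 1/√(1 − 0.851²) = 1/√0.2758 = 1.904; τ_3 = 120.1/1.904 = 63.07 ns.
Total proper time: τ_1 + 496.3 + 63.07 = 750.8, so τ_1 = 750.8 − 559.3 = 191.5 ns.
γ_1 = 363.5/191.5 = 1.899; β = √(1 − 1/γ²) = √0.7226.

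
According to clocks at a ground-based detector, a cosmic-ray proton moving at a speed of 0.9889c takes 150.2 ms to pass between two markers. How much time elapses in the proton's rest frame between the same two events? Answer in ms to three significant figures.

γ = 1/√(1 − 0.9889²) = 1/√0.02208 = 6.730
The interval measured at a ground-based detector is the dilated one; the clock in the proton's rest frame measures the proper time τ = Δt/γ = 150.2/6.730 ms.

τ = 22.3 ms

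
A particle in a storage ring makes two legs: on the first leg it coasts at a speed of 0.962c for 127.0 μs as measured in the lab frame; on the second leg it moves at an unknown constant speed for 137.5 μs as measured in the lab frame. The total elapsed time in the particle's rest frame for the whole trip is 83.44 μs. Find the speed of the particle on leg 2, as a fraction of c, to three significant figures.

Leg 1: γ = 1/√(1 − 0.962²) = 1/√0.07456 = 3.662; τ_1 = 127.0/3.662 = 34.68 μs.
Leg 2: speed unknown; τ_2 = 137.5/γ_2.
Total proper time: 34.68 + τ_2 = 83.44, so τ_2 = 83.44 − 34.68 = 48.76 μs.
γ_2 = 137.5/48.76 = 2.820; β = √(1 − 1/γ²) = √0.8742.

β = 0.935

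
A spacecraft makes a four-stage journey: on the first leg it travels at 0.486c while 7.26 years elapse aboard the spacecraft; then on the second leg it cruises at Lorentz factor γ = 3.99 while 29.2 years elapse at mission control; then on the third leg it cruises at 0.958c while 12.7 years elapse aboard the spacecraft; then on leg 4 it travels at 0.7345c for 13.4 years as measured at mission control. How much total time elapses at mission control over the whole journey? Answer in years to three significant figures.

Δt = 95.2 years

Leg 1: γ = 1/√(1 − 0.486²) = 1/√0.7638 = 1.144; Δt_1 = 1.144 × 7.26 = 8.307 years.
Leg 2: 29.2 years is already measured at mission control.
Leg 3: γ = 1/√(1 − 0.958²) = 1/√0.08224 = 3.487; Δt_3 = 3.487 × 12.7 = 44.29 years.
Leg 4: 13.4 years is already measured at mission control.
Total: 8.307 + 29.20 + 44.29 + 13.40 years.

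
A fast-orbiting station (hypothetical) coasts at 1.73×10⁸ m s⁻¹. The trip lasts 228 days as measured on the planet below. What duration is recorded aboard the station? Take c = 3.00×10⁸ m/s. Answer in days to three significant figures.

τ = 186 days

β = 1.73×10⁸/3.00×10⁸ = 0.5767; γ = 1/√(1 − 0.5767²) = 1.224
The interval measured on the planet below is the dilated one; the clock aboard the station measures the proper time τ = Δt/γ = 228/1.224 days.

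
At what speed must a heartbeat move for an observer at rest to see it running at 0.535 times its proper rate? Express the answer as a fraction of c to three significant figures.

β = 0.845

Rate ratio = 1/γ, so γ = 1/0.535 = 1.869.
β = √(1 − 1/γ²) = √(1 − 0.535²) = √0.7138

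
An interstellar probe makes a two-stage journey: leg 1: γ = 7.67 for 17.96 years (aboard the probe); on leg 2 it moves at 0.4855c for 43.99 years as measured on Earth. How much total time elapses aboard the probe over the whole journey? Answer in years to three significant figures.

τ = 56.4 years

Leg 1: 17.96 years is already measured aboard the probe.
Leg 2: γ = 1/√(1 − 0.4855²) = 1/√0.7643 = 1.144; τ_2 = 43.99/1.144 = 38.46 years.
Total: 17.96 + 38.46 years.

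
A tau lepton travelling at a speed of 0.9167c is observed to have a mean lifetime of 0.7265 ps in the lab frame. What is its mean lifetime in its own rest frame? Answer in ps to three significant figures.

γ = 1/√(1 − 0.9167²) = 1/√0.1597 = 2.503
The lab-frame lifetime is the dilated interval; the proper lifetime is τ₀ = Δt/γ = 0.7265/2.503 ps.

τ₀ = 0.290 ps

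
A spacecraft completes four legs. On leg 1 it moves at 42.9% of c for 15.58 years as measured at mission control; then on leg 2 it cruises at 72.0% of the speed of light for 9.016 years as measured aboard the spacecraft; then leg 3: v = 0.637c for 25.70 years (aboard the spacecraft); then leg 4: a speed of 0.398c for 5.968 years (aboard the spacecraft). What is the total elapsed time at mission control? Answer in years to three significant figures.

Δt = 68.4 years

Leg 1: 15.58 years is already measured at mission control.
Leg 2: β = 0.720; γ = 1/√(1 − 0.720²) = 1/√0.4816 = 1.441; Δt_2 = 1.441 × 9.016 = 12.99 years.
Leg 3: γ = 1/√(1 − 0.637²) = 1/√0.5942 = 1.297; Δt_3 = 1.297 × 25.70 = 33.34 years.
Leg 4: γ = 1/√(1 − 0.398²) = 1/√0.8416 = 1.090; Δt_4 = 1.090 × 5.968 = 6.505 years.
Total: 15.58 + 12.99 + 33.34 + 6.505 years.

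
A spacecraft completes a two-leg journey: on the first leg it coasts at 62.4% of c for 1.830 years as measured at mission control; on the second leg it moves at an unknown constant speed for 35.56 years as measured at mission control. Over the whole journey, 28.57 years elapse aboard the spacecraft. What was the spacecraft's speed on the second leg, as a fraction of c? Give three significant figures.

β = 0.646

Leg 1: β = 0.624; γ = 1/√(1 − 0.624²) = 1/√0.6106 = 1.280; τ_1 = 1.830/1.280 = 1.430 years.
Leg 2: speed unknown; τ_2 = 35.56/γ_2.
Total proper time: 1.430 + τ_2 = 28.57, so τ_2 = 28.57 − 1.430 = 27.14 years.
γ_2 = 35.56/27.14 = 1.310; β = √(1 − 1/γ²) = √0.4175.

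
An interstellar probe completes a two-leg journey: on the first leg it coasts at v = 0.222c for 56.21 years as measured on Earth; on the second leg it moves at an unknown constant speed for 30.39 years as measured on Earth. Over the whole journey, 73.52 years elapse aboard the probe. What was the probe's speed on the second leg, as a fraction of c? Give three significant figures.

β = 0.788

Leg 1: γ = 1/√(1 − 0.222²) = 1/√0.9507 = 1.026; τ_1 = 56.21/1.026 = 54.81 years.
Leg 2: speed unknown; τ_2 = 30.39/γ_2.
Total proper time: 54.81 + τ_2 = 73.52, so τ_2 = 73.52 − 54.81 = 18.71 years.
γ_2 = 30.39/18.71 = 1.624; β = √(1 − 1/γ²) = √0.6209.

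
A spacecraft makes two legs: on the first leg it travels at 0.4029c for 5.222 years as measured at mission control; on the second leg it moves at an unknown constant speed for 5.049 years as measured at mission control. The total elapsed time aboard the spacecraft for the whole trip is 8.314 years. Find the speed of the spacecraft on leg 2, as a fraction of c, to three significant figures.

Leg 1: γ = 1/√(1 − 0.4029²) = 1/√0.8377 = 1.093; τ_1 = 5.222/1.093 = 4.779 years.
Leg 2: speed unknown; τ_2 = 5.049/γ_2.
Total proper time: 4.779 + τ_2 = 8.314, so τ_2 = 8.314 − 4.779 = 3.535 years.
γ_2 = 5.049/3.535 = 1.428; β = √(1 − 1/γ²) = √0.5099.

β = 0.714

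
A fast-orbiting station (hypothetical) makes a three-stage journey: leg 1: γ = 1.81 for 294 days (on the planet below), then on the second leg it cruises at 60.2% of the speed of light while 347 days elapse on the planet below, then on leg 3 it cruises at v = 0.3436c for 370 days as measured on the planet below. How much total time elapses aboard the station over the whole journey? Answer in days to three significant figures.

τ = 787 days

Leg 1: γ = 1.81; τ_1 = 294/1.810 = 162.4 days.
Leg 2: β = 0.602; γ = 1/√(1 − 0.602²) = 1/√0.6376 = 1.252; τ_2 = 347/1.252 = 277.1 days.
Leg 3: γ = 1/√(1 − 0.3436²) = 1/√0.8819 = 1.065; τ_3 = 370/1.065 = 347.5 days.
Total: 162.4 + 277.1 + 347.5 days.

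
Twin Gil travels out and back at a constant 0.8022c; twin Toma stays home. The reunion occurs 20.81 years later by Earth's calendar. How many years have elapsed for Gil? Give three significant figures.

γ = 1/√(1 − 0.8022²) = 1/√0.3565 = 1.675
Gil's clock measures proper time along the trip: τ = Δt/γ = 20.81/1.675 years.

τ = 12.4 years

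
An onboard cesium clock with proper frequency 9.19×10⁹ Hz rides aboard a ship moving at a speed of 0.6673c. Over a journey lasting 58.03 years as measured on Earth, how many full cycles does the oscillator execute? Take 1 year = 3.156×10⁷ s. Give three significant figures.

γ = 1/√(1 − 0.6673²) = 1/√0.5547 = 1.343
The oscillator's own cycle count is N = f × τ where τ is the proper time on the ship. τ = Δt/γ = 58.03/1.343 = 43.22 years = 1.364×10⁹ s.
N = 9.19×10⁹ × 1.364×10⁹ = 1.254×10¹⁹.

N = 1.25×10¹⁹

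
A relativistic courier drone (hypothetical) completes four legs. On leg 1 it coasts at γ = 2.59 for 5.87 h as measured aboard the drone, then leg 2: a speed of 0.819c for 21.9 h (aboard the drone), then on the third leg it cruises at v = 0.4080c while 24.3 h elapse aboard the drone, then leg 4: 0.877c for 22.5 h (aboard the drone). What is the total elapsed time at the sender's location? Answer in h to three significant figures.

Leg 1: γ = 2.59; Δt_1 = 2.590 × 5.87 = 15.20 h.
Leg 2: γ = 1/√(1 − 0.819²) = 1/√0.3292 = 1.743; Δt_2 = 1.743 × 21.9 = 38.17 h.
Leg 3: γ = 1/√(1 − 0.4080²) = 1/√0.8335 = 1.095; Δt_3 = 1.095 × 24.3 = 26.62 h.
Leg 4: γ = 1/√(1 − 0.877²) = 1/√0.2309 = 2.081; Δt_4 = 2.081 × 22.5 = 46.83 h.
Total: 15.20 + 38.17 + 26.62 + 46.83 h.

Δt = 127 h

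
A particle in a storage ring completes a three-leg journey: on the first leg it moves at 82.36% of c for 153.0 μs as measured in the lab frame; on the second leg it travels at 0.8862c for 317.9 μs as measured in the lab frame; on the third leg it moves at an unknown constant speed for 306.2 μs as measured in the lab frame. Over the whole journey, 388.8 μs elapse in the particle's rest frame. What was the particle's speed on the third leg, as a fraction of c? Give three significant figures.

β = 0.863

Leg 1: β = 0.8236; γ = 1/√(1 − 0.8236²) = 1/√0.3217 = 1.763; τ_1 = 153.0/1.763 = 86.78 μs.
Leg 2: γ = 1/√(1 − 0.8862²) = 1/√0.2146 = 2.158; τ_2 = 317.9/2.158 = 147.3 μs.
Leg 3: speed unknown; τ_3 = 306.2/γ_3.
Total proper time: 86.78 + 147.3 + τ_3 = 388.8, so τ_3 = 388.8 − 234.1 = 154.7 μs.
γ_3 = 306.2/154.7 = 1.979; β = √(1 − 1/γ²) = √0.7446.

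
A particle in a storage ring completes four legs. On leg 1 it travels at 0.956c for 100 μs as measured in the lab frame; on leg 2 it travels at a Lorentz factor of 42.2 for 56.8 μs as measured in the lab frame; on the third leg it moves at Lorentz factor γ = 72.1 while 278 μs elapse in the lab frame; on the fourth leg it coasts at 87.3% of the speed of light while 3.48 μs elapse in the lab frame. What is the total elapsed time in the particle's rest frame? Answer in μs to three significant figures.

τ = 36.2 μs

Leg 1: γ = 1/√(1 − 0.956²) = 1/√0.08606 = 3.409; τ_1 = 100/3.409 = 29.34 μs.
Leg 2: γ = 42.2; τ_2 = 56.8/42.20 = 1.346 μs.
Leg 3: γ = 72.1; τ_3 = 278/72.10 = 3.856 μs.
Leg 4: β = 0.873; γ = 1/√(1 − 0.873²) = 1/√0.2379 = 2.050; τ_4 = 3.48/2.050 = 1.697 μs.
Total: 29.34 + 1.346 + 3.856 + 1.697 μs.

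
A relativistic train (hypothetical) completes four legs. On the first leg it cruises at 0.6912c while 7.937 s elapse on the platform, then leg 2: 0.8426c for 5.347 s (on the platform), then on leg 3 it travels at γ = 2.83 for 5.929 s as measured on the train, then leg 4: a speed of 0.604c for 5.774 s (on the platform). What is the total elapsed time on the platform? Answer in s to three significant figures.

Leg 1: 7.937 s is already measured on the platform.
Leg 2: 5.347 s is already measured on the platform.
Leg 3: γ = 2.83; Δt_3 = 2.830 × 5.929 = 16.78 s.
Leg 4: 5.774 s is already measured on the platform.
Total: 7.937 + 5.347 + 16.78 + 5.774 s.

Δt = 35.8 s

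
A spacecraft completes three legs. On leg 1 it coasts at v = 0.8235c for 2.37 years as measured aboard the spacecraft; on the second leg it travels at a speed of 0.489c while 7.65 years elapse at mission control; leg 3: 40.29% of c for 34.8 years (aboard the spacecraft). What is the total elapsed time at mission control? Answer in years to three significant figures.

Leg 1: γ = 1/√(1 − 0.8235²) = 1/√0.3218 = 1.763; Δt_1 = 1.763 × 2.37 = 4.178 years.
Leg 2: 7.65 years is already measured at mission control.
Leg 3: β = 0.4029; γ = 1/√(1 − 0.4029²) = 1/√0.8377 = 1.093; Δt_3 = 1.093 × 34.8 = 38.02 years.
Total: 4.178 + 7.650 + 38.02 years.

Δt = 49.9 years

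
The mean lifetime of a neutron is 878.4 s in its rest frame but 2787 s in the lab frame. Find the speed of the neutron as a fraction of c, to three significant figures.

v = 0.949c

γ = Δt/τ₀ = 2787/878.4 = 3.173
β = √(1 − 1/γ²) = √(1 − 0.09934) = √0.9007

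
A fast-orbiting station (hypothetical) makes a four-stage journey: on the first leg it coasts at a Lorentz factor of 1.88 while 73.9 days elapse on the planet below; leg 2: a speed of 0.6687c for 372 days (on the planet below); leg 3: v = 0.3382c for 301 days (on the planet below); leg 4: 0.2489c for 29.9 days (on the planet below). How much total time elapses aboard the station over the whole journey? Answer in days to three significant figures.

Leg 1: γ = 1.88; τ_1 = 73.9/1.880 = 39.31 days.
Leg 2: γ = 1/√(1 − 0.6687²) = 1/√0.5528 = 1.345; τ_2 = 372/1.345 = 276.6 days.
Leg 3: γ = 1/√(1 − 0.3382²) = 1/√0.8856 = 1.063; τ_3 = 301/1.063 = 283.3 days.
Leg 4: γ = 1/√(1 − 0.2489²) = 1/√0.9380 = 1.032; τ_4 = 29.9/1.032 = 28.96 days.
Total: 39.31 + 276.6 + 283.3 + 28.96 days.

τ = 628 days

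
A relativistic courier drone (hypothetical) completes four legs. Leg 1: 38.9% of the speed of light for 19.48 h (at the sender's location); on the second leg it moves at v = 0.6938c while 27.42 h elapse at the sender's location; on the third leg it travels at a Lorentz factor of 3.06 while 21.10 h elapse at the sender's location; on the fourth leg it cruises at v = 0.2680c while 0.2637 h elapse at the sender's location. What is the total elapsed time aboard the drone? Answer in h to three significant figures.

τ = 44.8 h

Leg 1: β = 0.389; γ = 1/√(1 − 0.389²) = 1/√0.8487 = 1.085; τ_1 = 19.48/1.085 = 17.95 h.
Leg 2: γ = 1/√(1 − 0.6938²) = 1/√0.5186 = 1.389; τ_2 = 27.42/1.389 = 19.75 h.
Leg 3: γ = 3.06; τ_3 = 21.10/3.060 = 6.895 h.
Leg 4: γ = 1/√(1 − 0.2680²) = 1/√0.9282 = 1.038; τ_4 = 0.2637/1.038 = 0.2541 h.
Total: 17.95 + 19.75 + 6.895 + 0.2541 h.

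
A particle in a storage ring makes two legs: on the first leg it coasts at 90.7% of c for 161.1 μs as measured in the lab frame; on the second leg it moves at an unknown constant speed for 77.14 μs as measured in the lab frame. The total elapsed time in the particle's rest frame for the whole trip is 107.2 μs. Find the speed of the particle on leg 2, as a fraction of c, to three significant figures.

β = 0.860

Leg 1: β = 0.907; γ = 1/√(1 − 0.907²) = 1/√0.1774 = 2.375; τ_1 = 161.1/2.375 = 67.84 μs.
Leg 2: speed unknown; τ_2 = 77.14/γ_2.
Total proper time: 67.84 + τ_2 = 107.2, so τ_2 = 107.2 − 67.84 = 39.36 μs.
γ_2 = 77.14/39.36 = 1.960; β = √(1 − 1/γ²) = √0.7397.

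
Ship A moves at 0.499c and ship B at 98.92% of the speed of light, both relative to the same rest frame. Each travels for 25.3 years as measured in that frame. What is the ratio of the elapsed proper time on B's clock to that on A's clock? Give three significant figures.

A: γ = 1/√(1 − 0.499²) = 1/√0.7510 = 1.154. B: β = 0.9892; γ = 1/√(1 − 0.9892²) = 1/√0.02148 = 6.823.
τ_A/τ_B = γ_B/γ_A = 6.823/1.154 = 5.912, so τ_B/τ_A = 0.1691.

τ_B/τ_A = 0.169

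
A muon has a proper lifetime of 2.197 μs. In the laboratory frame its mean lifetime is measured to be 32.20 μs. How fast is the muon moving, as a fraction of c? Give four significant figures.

v = 0.9977c

γ = Δt/τ₀ = 32.20/2.197 = 14.66
β = √(1 − 1/γ²) = √(1 − 0.004655) = √0.9953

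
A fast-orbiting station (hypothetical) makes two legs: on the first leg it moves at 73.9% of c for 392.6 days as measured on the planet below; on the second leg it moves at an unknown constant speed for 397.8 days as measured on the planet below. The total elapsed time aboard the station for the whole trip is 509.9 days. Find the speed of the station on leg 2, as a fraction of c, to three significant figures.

Leg 1: β = 0.739; γ = 1/√(1 − 0.739²) = 1/√0.4539 = 1.484; τ_1 = 392.6/1.484 = 264.5 days.
Leg 2: speed unknown; τ_2 = 397.8/γ_2.
Total proper time: 264.5 + τ_2 = 509.9, so τ_2 = 509.9 − 264.5 = 245.4 days.
γ_2 = 397.8/245.4 = 1.621; β = √(1 − 1/γ²) = √0.6194.

β = 0.787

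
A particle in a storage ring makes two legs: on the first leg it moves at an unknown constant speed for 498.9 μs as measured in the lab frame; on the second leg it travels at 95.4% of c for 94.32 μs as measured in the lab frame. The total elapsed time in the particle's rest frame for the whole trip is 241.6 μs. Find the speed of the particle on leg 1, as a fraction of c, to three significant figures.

Leg 1: speed unknown; τ_1 = 498.9/γ_1.
Leg 2: β = 0.954; γ = 1/√(1 − 0.954²) = 1/√0.08988 = 3.335; τ_2 = 94.32/3.335 = 28.28 μs.
Total proper time: τ_1 + 28.28 = 241.6, so τ_1 = 241.6 − 28.28 = 213.3 μs.
γ_1 = 498.9/213.3 = 2.339; β = √(1 − 1/γ²) = √0.8172.

β = 0.904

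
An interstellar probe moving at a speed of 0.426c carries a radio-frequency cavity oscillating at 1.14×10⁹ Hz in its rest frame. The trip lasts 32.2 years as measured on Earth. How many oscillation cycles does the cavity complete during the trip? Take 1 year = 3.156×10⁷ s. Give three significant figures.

γ = 1/√(1 − 0.426²) = 1/√0.8185 = 1.105
The oscillator's own cycle count is N = f × τ where τ is the proper time aboard the probe. τ = Δt/γ = 32.2/1.105 = 29.13 years = 9.194×10⁸ s.
N = 1.14×10⁹ × 9.194×10⁸ = 1.048×10¹⁸.

N = 1.05×10¹⁸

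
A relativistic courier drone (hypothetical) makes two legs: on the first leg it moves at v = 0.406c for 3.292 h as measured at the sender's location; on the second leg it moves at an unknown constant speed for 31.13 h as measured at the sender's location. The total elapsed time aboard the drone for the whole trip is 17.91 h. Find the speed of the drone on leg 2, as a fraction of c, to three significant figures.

β = 0.878

Leg 1: γ = 1/√(1 − 0.406²) = 1/√0.8352 = 1.094; τ_1 = 3.292/1.094 = 3.008 h.
Leg 2: speed unknown; τ_2 = 31.13/γ_2.
Total proper time: 3.008 + τ_2 = 17.91, so τ_2 = 17.91 − 3.008 = 14.90 h.
γ_2 = 31.13/14.90 = 2.089; β = √(1 − 1/γ²) = √0.7709.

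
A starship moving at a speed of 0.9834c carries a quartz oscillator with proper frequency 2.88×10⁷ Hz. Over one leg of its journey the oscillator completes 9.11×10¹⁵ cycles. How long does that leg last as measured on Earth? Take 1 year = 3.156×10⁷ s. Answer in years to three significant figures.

Δt = 55.2 years

γ = 1/√(1 − 0.9834²) = 1/√0.03292 = 5.511
Proper time for N cycles: τ = N/f = 9.11×10¹⁵/(2.88×10⁷) = 3.163×10⁸ s = 10.02 years.
Lab-frame duration Δt = γτ = 5.511 × 10.02 = 55.24 years.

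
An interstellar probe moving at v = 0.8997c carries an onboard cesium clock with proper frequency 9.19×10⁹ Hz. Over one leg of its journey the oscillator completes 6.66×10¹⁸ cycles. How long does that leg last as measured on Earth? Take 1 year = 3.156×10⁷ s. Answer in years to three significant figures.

Δt = 52.6 years

γ = 1/√(1 − 0.8997²) = 1/√0.1905 = 2.291
Proper time for N cycles: τ = N/f = 6.66×10¹⁸/(9.19×10⁹) = 7.247×10⁸ s = 22.96 years.
Lab-frame duration Δt = γτ = 2.291 × 22.96 = 52.61 years.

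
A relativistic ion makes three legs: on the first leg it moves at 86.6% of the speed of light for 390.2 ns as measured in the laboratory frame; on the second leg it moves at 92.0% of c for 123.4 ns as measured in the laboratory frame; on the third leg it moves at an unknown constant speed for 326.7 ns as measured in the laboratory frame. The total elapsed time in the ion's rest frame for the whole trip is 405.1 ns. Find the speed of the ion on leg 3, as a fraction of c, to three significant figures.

β = 0.869

Leg 1: β = 0.866; γ = 1/√(1 − 0.866²) = 1/√0.2500 = 2.000; τ_1 = 390.2/2.000 = 195.1 ns.
Leg 2: β = 0.920; γ = 1/√(1 − 0.920²) = 1/√0.1536 = 2.552; τ_2 = 123.4/2.552 = 48.36 ns.
Leg 3: speed unknown; τ_3 = 326.7/γ_3.
Total proper time: 195.1 + 48.36 + τ_3 = 405.1, so τ_3 = 405.1 − 243.5 = 161.6 ns.
γ_3 = 326.7/161.6 = 2.021; β = √(1 − 1/γ²) = √0.7553.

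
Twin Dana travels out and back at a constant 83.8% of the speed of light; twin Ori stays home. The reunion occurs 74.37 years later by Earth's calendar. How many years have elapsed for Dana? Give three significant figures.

β = 0.838; γ = 1/√(1 − 0.838²) = 1/√0.2978 = 1.833
Dana's clock measures proper time along the trip: τ = Δt/γ = 74.37/1.833 years.

τ = 40.6 years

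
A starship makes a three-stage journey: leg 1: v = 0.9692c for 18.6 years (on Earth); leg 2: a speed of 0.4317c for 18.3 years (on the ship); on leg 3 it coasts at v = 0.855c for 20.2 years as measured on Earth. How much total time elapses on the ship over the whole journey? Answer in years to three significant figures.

τ = 33.4 years

Leg 1: γ = 1/√(1 − 0.9692²) = 1/√0.06065 = 4.061; τ_1 = 18.6/4.061 = 4.581 years.
Leg 2: 18.3 years is already measured on the ship.
Leg 3: γ = 1/√(1 − 0.855²) = 1/√0.2690 = 1.928; τ_3 = 20.2/1.928 = 10.48 years.
Total: 4.581 + 18.30 + 10.48 years.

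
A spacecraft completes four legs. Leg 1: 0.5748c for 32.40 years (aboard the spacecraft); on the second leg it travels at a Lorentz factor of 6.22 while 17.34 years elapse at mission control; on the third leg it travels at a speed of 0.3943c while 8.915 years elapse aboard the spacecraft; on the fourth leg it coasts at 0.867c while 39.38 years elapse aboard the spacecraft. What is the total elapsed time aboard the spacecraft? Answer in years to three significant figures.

Leg 1: 32.40 years is already measured aboard the spacecraft.
Leg 2: γ = 6.22; τ_2 = 17.34/6.220 = 2.788 years.
Leg 3: 8.915 years is already measured aboard the spacecraft.
Leg 4: 39.38 years is already measured aboard the spacecraft.
Total: 32.40 + 2.788 + 8.915 + 39.38 years.

τ = 83.5 years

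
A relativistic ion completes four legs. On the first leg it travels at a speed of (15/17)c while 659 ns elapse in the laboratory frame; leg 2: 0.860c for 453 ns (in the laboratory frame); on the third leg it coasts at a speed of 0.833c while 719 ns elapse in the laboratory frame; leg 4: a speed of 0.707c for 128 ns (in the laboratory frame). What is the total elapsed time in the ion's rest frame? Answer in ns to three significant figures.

τ = 1030 ns

Leg 1: γ = 1/√(1 − (15/17)²) = 17/8 = 2.125; τ_1 = 659/2.125 = 310.1 ns.
Leg 2: γ = 1/√(1 − 0.860²) = 1/√0.2604 = 1.960; τ_2 = 453/1.960 = 231.2 ns.
Leg 3: γ = 1/√(1 − 0.833²) = 1/√0.3061 = 1.807; τ_3 = 719/1.807 = 397.8 ns.
Leg 4: γ = 1/√(1 − 0.707²) = 1/√0.5002 = 1.414; τ_4 = 128/1.414 = 90.52 ns.
Total: 310.1 + 231.2 + 397.8 + 90.52 ns.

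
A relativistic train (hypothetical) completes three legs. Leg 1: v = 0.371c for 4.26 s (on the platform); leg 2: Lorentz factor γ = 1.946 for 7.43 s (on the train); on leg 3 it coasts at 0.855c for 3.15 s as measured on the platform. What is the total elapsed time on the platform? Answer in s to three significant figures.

Δt = 21.9 s

Leg 1: 4.26 s is already measured on the platform.
Leg 2: γ = 1.946; Δt_2 = 1.946 × 7.43 = 14.46 s.
Leg 3: 3.15 s is already measured on the platform.
Total: 4.260 + 14.46 + 3.150 s.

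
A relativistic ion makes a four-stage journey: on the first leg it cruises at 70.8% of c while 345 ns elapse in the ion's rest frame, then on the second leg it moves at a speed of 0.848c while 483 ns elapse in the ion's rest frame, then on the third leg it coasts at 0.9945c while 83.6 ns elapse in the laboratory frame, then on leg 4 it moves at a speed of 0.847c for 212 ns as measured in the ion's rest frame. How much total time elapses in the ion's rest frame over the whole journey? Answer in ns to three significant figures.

τ = 1050 ns

Leg 1: 345 ns is already measured in the ion's rest frame.
Leg 2: 483 ns is already measured in the ion's rest frame.
Leg 3: γ = 1/√(1 − 0.9945²) = 1/√0.01097 = 9.548; τ_3 = 83.6/9.548 = 8.756 ns.
Leg 4: 212 ns is already measured in the ion's rest frame.
Total: 345.0 + 483.0 + 8.756 + 212.0 ns.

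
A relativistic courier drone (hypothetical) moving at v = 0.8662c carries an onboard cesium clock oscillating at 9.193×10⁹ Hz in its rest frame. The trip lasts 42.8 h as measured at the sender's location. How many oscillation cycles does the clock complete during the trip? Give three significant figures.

N = 7.08×10¹⁴

γ = 1/√(1 − 0.8662²) = 1/√0.2497 = 2.001
The oscillator's own cycle count is N = f × τ where τ is the proper time aboard the drone. τ = Δt/γ = 42.8/2.001 = 21.39 h = 7.699×10⁴ s.
N = 9.193×10⁹ × 7.699×10⁴ = 7.078×10¹⁴.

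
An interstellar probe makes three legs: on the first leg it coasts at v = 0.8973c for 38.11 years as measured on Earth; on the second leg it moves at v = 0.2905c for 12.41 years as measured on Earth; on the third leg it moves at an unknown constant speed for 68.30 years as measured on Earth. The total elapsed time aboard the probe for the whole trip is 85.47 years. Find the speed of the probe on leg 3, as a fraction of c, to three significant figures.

Leg 1: γ = 1/√(1 − 0.8973²) = 1/√0.1949 = 2.265; τ_1 = 38.11/2.265 = 16.82 years.
Leg 2: γ = 1/√(1 − 0.2905²) = 1/√0.9156 = 1.045; τ_2 = 12.41/1.045 = 11.87 years.
Leg 3: speed unknown; τ_3 = 68.30/γ_3.
Total proper time: 16.82 + 11.87 + τ_3 = 85.47, so τ_3 = 85.47 − 28.70 = 56.77 years.
γ_3 = 68.30/56.77 = 1.203; β = √(1 − 1/γ²) = √0.3091.

β = 0.556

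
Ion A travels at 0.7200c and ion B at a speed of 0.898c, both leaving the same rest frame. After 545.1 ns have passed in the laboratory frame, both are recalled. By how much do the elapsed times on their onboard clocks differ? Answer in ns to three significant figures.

A: γ = 1/√(1 − 0.7200²) = 1/√0.4816 = 1.441; τ_A = 545.1/1.441 = 378.3 ns.
B: γ = 1/√(1 − 0.898²) = 1/√0.1936 = 2.273; τ_B = 545.1/2.273 = 239.8 ns.

|τ_A − τ_B| = 138 ns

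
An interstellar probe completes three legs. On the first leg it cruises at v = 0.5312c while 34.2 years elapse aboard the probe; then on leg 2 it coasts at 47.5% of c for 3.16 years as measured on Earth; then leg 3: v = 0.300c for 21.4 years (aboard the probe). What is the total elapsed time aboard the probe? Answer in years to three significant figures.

τ = 58.4 years

Leg 1: 34.2 years is already measured aboard the probe.
Leg 2: β = 0.475; γ = 1/√(1 − 0.475²) = 1/√0.7744 = 1.136; τ_2 = 3.16/1.136 = 2.781 years.
Leg 3: 21.4 years is already measured aboard the probe.
Total: 34.20 + 2.781 + 21.40 years.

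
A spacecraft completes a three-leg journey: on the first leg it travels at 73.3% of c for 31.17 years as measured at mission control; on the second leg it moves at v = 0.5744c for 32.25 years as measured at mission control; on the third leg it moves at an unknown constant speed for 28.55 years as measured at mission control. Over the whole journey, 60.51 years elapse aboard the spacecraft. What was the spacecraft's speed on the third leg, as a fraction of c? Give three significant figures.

β = 0.892

Leg 1: β = 0.733; γ = 1/√(1 − 0.733²) = 1/√0.4627 = 1.470; τ_1 = 31.17/1.470 = 21.20 years.
Leg 2: γ = 1/√(1 − 0.5744²) = 1/√0.6701 = 1.222; τ_2 = 32.25/1.222 = 26.40 years.
Leg 3: speed unknown; τ_3 = 28.55/γ_3.
Total proper time: 21.20 + 26.40 + τ_3 = 60.51, so τ_3 = 60.51 − 47.60 = 12.91 years.
γ_3 = 28.55/12.91 = 2.212; β = √(1 − 1/γ²) = √0.7956.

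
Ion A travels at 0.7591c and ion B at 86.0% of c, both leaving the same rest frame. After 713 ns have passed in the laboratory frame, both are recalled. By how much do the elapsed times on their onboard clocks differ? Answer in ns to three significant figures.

|τ_A − τ_B| = 100 ns

A: γ = 1/√(1 − 0.7591²) = 1/√0.4238 = 1.536; τ_A = 713/1.536 = 464.1 ns.
B: β = 0.860; γ = 1/√(1 − 0.860²) = 1/√0.2604 = 1.960; τ_B = 713/1.960 = 363.8 ns.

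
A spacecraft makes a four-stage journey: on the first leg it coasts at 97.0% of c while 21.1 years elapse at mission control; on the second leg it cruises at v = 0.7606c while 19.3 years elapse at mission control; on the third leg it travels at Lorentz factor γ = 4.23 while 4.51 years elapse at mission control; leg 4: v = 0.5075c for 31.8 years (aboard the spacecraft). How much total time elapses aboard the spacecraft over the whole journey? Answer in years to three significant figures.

τ = 50.5 years

Leg 1: β = 0.970; γ = 1/√(1 − 0.970²) = 1/√0.05910 = 4.113; τ_1 = 21.1/4.113 = 5.130 years.
Leg 2: γ = 1/√(1 − 0.7606²) = 1/√0.4215 = 1.540; τ_2 = 19.3/1.540 = 12.53 years.
Leg 3: γ = 4.23; τ_3 = 4.51/4.230 = 1.066 years.
Leg 4: 31.8 years is already measured aboard the spacecraft.
Total: 5.130 + 12.53 + 1.066 + 31.80 years.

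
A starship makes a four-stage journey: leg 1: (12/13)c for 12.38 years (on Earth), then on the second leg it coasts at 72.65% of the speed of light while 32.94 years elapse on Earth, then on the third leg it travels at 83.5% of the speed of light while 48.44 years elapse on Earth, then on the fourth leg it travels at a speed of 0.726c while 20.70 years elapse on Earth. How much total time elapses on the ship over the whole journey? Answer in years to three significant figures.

τ = 68.3 years

Leg 1: γ = 1/√(1 − (12/13)²) = 13/5 = 2.600; τ_1 = 12.38/2.600 = 4.762 years.
Leg 2: β = 0.7265; γ = 1/√(1 − 0.7265²) = 1/√0.4722 = 1.455; τ_2 = 32.94/1.455 = 22.64 years.
Leg 3: β = 0.835; γ = 1/√(1 − 0.835²) = 1/√0.3028 = 1.817; τ_3 = 48.44/1.817 = 26.65 years.
Leg 4: γ = 1/√(1 − 0.726²) = 1/√0.4729 = 1.454; τ_4 = 20.70/1.454 = 14.24 years.
Total: 4.762 + 22.64 + 26.65 + 14.24 years.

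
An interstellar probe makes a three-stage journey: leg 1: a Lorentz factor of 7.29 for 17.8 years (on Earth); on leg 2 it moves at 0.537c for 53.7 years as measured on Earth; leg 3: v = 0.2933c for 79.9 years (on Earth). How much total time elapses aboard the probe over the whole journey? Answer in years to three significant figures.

Leg 1: γ = 7.29; τ_1 = 17.8/7.290 = 2.442 years.
Leg 2: γ = 1/√(1 − 0.537²) = 1/√0.7116 = 1.185; τ_2 = 53.7/1.185 = 45.30 years.
Leg 3: γ = 1/√(1 − 0.2933²) = 1/√0.9140 = 1.046; τ_3 = 79.9/1.046 = 76.39 years.
Total: 2.442 + 45.30 + 76.39 years.

τ = 124 years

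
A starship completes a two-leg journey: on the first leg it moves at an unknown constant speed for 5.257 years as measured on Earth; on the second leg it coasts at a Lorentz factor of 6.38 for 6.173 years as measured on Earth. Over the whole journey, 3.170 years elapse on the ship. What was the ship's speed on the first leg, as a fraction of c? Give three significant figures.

Leg 1: speed unknown; τ_1 = 5.257/γ_1.
Leg 2: γ = 6.38; τ_2 = 6.173/6.380 = 0.9676 years.
Total proper time: τ_1 + 0.9676 = 3.170, so τ_1 = 3.170 − 0.9676 = 2.202 years.
γ_1 = 5.257/2.202 = 2.387; β = √(1 − 1/γ²) = √0.8245.

β = 0.908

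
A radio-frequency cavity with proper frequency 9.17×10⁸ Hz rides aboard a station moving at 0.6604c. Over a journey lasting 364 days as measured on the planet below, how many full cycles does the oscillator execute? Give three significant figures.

N = 2.17×10¹⁶

γ = 1/√(1 − 0.6604²) = 1/√0.5639 = 1.332
The oscillator's own cycle count is N = f × τ where τ is the proper time aboard the station. τ = Δt/γ = 364/1.332 = 273.3 days = 2.362×10⁷ s.
N = 9.17×10⁸ × 2.362×10⁷ = 2.166×10¹⁶.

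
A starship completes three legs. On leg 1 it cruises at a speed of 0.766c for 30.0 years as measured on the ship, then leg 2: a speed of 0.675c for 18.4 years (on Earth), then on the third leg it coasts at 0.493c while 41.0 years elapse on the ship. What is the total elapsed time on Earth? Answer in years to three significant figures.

Leg 1: γ = 1/√(1 − 0.766²) = 1/√0.4132 = 1.556; Δt_1 = 1.556 × 30.0 = 46.67 years.
Leg 2: 18.4 years is already measured on Earth.
Leg 3: γ = 1/√(1 − 0.493²) = 1/√0.7570 = 1.149; Δt_3 = 1.149 × 41.0 = 47.12 years.
Total: 46.67 + 18.40 + 47.12 years.

Δt = 112 years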